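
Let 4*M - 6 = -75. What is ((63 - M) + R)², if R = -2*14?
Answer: 43681/16 ≈ 2730.1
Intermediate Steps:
M = -69/4 (M = 3/2 + (¼)*(-75) = 3/2 - 75/4 = -69/4 ≈ -17.250)
R = -28
((63 - M) + R)² = ((63 - 1*(-69/4)) - 28)² = ((63 + 69/4) - 28)² = (321/4 - 28)² = (209/4)² = 43681/16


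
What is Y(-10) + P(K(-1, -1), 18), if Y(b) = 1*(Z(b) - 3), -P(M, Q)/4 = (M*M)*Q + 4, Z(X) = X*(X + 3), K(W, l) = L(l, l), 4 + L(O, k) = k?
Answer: -1749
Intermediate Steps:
L(O, k) = -4 + k
K(W, l) = -4 + l
Z(X) = X*(3 + X)
P(M, Q) = -16 - 4*Q*M² (P(M, Q) = -4*((M*M)*Q + 4) = -4*(M²*Q + 4) = -4*(Q*M² + 4) = -4*(4 + Q*M²) = -16 - 4*Q*M²)
Y(b) = -3 + b*(3 + b) (Y(b) = 1*(b*(3 + b) - 3) = 1*(-3 + b*(3 + b)) = -3 + b*(3 + b))
Y(-10) + P(K(-1, -1), 18) = (-3 - 10*(3 - 10)) + (-16 - 4*18*(-4 - 1)²) = (-3 - 10*(-7)) + (-16 - 4*18*(-5)²) = (-3 + 70) + (-16 - 4*18*25) = 67 + (-16 - 1800) = 67 - 1816 = -1749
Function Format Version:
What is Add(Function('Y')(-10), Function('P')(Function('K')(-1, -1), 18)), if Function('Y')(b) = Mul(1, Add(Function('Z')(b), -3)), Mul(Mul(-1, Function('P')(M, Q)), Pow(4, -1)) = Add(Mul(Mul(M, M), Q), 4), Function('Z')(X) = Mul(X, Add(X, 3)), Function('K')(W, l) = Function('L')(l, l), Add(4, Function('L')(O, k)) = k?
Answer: -1749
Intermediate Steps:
Function('L')(O, k) = Add(-4, k)
Function('K')(W, l) = Add(-4, l)
Function('Z')(X) = Mul(X, Add(3, X))
Function('P')(M, Q) = Add(-16, Mul(-4, Q, Pow(M, 2))) (Function('P')(M, Q) = Mul(-4, Add(Mul(Mul(M, M), Q), 4)) = Mul(-4, Add(Mul(Pow(M, 2), Q), 4)) = Mul(-4, Add(Mul(Q, Pow(M, 2)), 4)) = Mul(-4, Add(4, Mul(Q, Pow(M, 2)))) = Add(-16, Mul(-4, Q, Pow(M, 2))))
Function('Y')(b) = Add(-3, Mul(b, Add(3, b))) (Function('Y')(b) = Mul(1, Add(Mul(b, Add(3, b)), -3)) = Mul(1, Add(-3, Mul(b, Add(3, b)))) = Add(-3, Mul(b, Add(3, b))))
Add(Function('Y')(-10), Function('P')(Function('K')(-1, -1), 18)) = Add(Add(-3, Mul(-10, Add(3, -10))), Add(-16, Mul(-4, 18, Pow(Add(-4, -1), 2)))) = Add(Add(-3, Mul(-10, -7)), Add(-16, Mul(-4, 18, Pow(-5, 2)))) = Add(Add(-3, 70), Add(-16, Mul(-4, 18, 25))) = Add(67, Add(-16, -1800)) = Add(67, -1816) = -1749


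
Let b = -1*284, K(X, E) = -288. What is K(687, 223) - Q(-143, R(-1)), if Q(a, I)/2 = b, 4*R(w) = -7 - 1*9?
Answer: 280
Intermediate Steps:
R(w) = -4 (R(w) = (-7 - 1*9)/4 = (-7 - 9)/4 = (1/4)*(-16) = -4)
b = -284
Q(a, I) = -568 (Q(a, I) = 2*(-284) = -568)
K(687, 223) - Q(-143, R(-1)) = -288 - 1*(-568) = -288 + 568 = 280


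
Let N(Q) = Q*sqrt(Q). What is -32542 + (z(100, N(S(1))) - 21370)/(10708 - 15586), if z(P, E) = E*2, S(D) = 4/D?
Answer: -26453087/813 ≈ -32538.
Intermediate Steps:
N(Q) = Q**(3/2)
z(P, E) = 2*E
-32542 + (z(100, N(S(1))) - 21370)/(10708 - 15586) = -32542 + (2*(4/1)**(3/2) - 21370)/(10708 - 15586) = -32542 + (2*(4*1)**(3/2) - 21370)/(-4878) = -32542 + (2*4**(3/2) - 21370)*(-1/4878) = -32542 + (2*8 - 21370)*(-1/4878) = -32542 + (16 - 21370)*(-1/4878) = -32542 - 21354*(-1/4878) = -32542 + 3559/813 = -26453087/813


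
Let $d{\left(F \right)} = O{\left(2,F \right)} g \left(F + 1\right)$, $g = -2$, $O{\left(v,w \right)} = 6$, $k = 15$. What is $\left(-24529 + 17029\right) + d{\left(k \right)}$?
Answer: $-7692$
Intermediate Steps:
$d{\left(F \right)} = -12 - 12 F$ ($d{\left(F \right)} = 6 \left(- 2 \left(F + 1\right)\right) = 6 \left(- 2 \left(1 + F\right)\right) = 6 \left(-2 - 2 F\right) = -12 - 12 F$)
$\left(-24529 + 17029\right) + d{\left(k \right)} = \left(-24529 + 17029\right) - 192 = -7500 - 192 = -7692$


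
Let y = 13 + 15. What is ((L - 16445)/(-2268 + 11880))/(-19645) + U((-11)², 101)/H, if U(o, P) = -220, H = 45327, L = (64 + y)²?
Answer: -13726782671/2852998323660 ≈ -0.0048114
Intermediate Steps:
y = 28
L = 8464 (L = (64 + 28)² = 92² = 8464)
((L - 16445)/(-2268 + 11880))/(-19645) + U((-11)², 101)/H = ((8464 - 16445)/(-2268 + 11880))/(-19645) - 220/45327 = -7981/9612*(-1/19645) - 220*1/45327 = -7981*1/9612*(-1/19645) - 220/45327 = -7981/9612*(-1/19645) - 220/45327 = 7981/188827740 - 220/45327 = -13726782671/2852998323660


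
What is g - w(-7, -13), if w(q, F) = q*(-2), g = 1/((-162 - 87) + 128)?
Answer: -1695/121 ≈ -14.008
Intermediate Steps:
g = -1/121 (g = 1/(-249 + 128) = 1/(-121) = -1/121 ≈ -0.0082645)
w(q, F) = -2*q
g - w(-7, -13) = -1/121 - (-2)*(-7) = -1/121 - 1*14 = -1/121 - 14 = -1695/121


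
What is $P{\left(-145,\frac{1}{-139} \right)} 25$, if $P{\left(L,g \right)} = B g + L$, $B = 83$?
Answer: $- \frac{505950}{139} \approx -3639.9$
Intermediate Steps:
$P{\left(L,g \right)} = L + 83 g$ ($P{\left(L,g \right)} = 83 g + L = L + 83 g$)
$P{\left(-145,\frac{1}{-139} \right)} 25 = \left(-145 + \frac{83}{-139}\right) 25 = \left(-145 + 83 \left(- \frac{1}{139}\right)\right) 25 = \left(-145 - \frac{83}{139}\right) 25 = \left(- \frac{20238}{139}\right) 25 = - \frac{505950}{139}$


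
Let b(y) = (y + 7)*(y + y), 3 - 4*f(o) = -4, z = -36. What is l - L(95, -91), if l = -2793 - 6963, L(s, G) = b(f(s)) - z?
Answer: -78581/8 ≈ -9822.6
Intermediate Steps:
f(o) = 7/4 (f(o) = ¾ - ¼*(-4) = ¾ + 1 = 7/4)
b(y) = 2*y*(7 + y) (b(y) = (7 + y)*(2*y) = 2*y*(7 + y))
L(s, G) = 533/8 (L(s, G) = 2*(7/4)*(7 + 7/4) - 1*(-36) = 2*(7/4)*(35/4) + 36 = 245/8 + 36 = 533/8)
l = -9756
l - L(95, -91) = -9756 - 1*533/8 = -9756 - 533/8 = -78581/8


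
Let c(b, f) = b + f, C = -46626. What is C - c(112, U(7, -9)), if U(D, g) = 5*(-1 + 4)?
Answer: -46753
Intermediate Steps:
U(D, g) = 15 (U(D, g) = 5*3 = 15)
C - c(112, U(7, -9)) = -46626 - (112 + 15) = -46626 - 1*127 = -46626 - 127 = -46753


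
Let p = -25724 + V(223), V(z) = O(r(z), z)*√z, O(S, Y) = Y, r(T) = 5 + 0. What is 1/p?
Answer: -25724/650634609 - 223*√223/650634609 ≈ -4.4655e-5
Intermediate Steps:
r(T) = 5
V(z) = z^(3/2) (V(z) = z*√z = z^(3/2))
p = -25724 + 223*√223 (p = -25724 + 223^(3/2) = -25724 + 223*√223 ≈ -22394.)
1/p = 1/(-25724 + 223*√223)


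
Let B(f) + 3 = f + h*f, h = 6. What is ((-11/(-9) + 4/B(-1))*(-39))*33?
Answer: -5291/5 ≈ -1058.2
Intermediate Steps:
B(f) = -3 + 7*f (B(f) = -3 + (f + 6*f) = -3 + 7*f)
((-11/(-9) + 4/B(-1))*(-39))*33 = ((-11/(-9) + 4/(-3 + 7*(-1)))*(-39))*33 = ((-11*(-⅑) + 4/(-3 - 7))*(-39))*33 = ((11/9 + 4/(-10))*(-39))*33 = ((11/9 + 4*(-⅒))*(-39))*33 = ((11/9 - ⅖)*(-39))*33 = ((37/45)*(-39))*33 = -481/15*33 = -5291/5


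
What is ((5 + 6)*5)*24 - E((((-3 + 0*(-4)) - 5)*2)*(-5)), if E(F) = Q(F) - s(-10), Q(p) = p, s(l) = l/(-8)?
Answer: 4965/4 ≈ 1241.3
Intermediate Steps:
s(l) = -l/8 (s(l) = l*(-⅛) = -l/8)
E(F) = -5/4 + F (E(F) = F - (-1)*(-10)/8 = F - 1*5/4 = F - 5/4 = -5/4 + F)
((5 + 6)*5)*24 - E((((-3 + 0*(-4)) - 5)*2)*(-5)) = ((5 + 6)*5)*24 - (-5/4 + (((-3 + 0*(-4)) - 5)*2)*(-5)) = (11*5)*24 - (-5/4 + (((-3 + 0) - 5)*2)*(-5)) = 55*24 - (-5/4 + ((-3 - 5)*2)*(-5)) = 1320 - (-5/4 - 8*2*(-5)) = 1320 - (-5/4 - 16*(-5)) = 1320 - (-5/4 + 80) = 1320 - 1*315/4 = 1320 - 315/4 = 4965/4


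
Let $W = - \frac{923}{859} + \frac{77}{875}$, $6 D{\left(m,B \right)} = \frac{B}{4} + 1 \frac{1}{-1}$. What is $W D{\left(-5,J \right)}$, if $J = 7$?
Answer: $- \frac{52963}{429500} \approx -0.12331$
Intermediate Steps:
$D{\left(m,B \right)} = - \frac{1}{6} + \frac{B}{24}$ ($D{\left(m,B \right)} = \frac{\frac{B}{4} + 1 \frac{1}{-1}}{6} = \frac{B \frac{1}{4} + 1 \left(-1\right)}{6} = \frac{\frac{B}{4} - 1}{6} = \frac{-1 + \frac{B}{4}}{6} = - \frac{1}{6} + \frac{B}{24}$)
$W = - \frac{105926}{107375}$ ($W = \left(-923\right) \frac{1}{859} + 77 \cdot \frac{1}{875} = - \frac{923}{859} + \frac{11}{125} = - \frac{105926}{107375} \approx -0.98651$)
$W D{\left(-5,J \right)} = - \frac{105926 \left(- \frac{1}{6} + \frac{1}{24} \cdot 7\right)}{107375} = - \frac{105926 \left(- \frac{1}{6} + \frac{7}{24}\right)}{107375} = \left(- \frac{105926}{107375}\right) \frac{1}{8} = - \frac{52963}{429500}$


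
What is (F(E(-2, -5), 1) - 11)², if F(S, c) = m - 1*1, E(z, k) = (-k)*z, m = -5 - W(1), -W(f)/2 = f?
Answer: 225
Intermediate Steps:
W(f) = -2*f
m = -3 (m = -5 - (-2) = -5 - 1*(-2) = -5 + 2 = -3)
E(z, k) = -k*z
F(S, c) = -4 (F(S, c) = -3 - 1*1 = -3 - 1 = -4)
(F(E(-2, -5), 1) - 11)² = (-4 - 11)² = (-15)² = 225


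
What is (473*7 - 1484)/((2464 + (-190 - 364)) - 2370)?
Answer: -1827/460 ≈ -3.9717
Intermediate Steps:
(473*7 - 1484)/((2464 + (-190 - 364)) - 2370) = (3311 - 1484)/((2464 - 554) - 2370) = 1827/(1910 - 2370) = 1827/(-460) = 1827*(-1/460) = -1827/460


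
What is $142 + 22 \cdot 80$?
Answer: $1902$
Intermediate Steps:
$142 + 22 \cdot 80 = 142 + 1760 = 1902$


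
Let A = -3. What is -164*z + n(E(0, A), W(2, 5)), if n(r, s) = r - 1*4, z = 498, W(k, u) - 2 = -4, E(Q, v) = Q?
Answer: -81676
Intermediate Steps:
W(k, u) = -2 (W(k, u) = 2 - 4 = -2)
n(r, s) = -4 + r (n(r, s) = r - 4 = -4 + r)
-164*z + n(E(0, A), W(2, 5)) = -164*498 + (-4 + 0) = -81672 - 4 = -81676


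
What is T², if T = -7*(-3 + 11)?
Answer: 3136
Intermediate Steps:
T = -56 (T = -7*8 = -56)
T² = (-56)² = 3136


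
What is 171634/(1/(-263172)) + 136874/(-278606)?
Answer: -6292213850443981/139303 ≈ -4.5169e+10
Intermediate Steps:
171634/(1/(-263172)) + 136874/(-278606) = 171634/(-1/263172) + 136874*(-1/278606) = 171634*(-263172) - 68437/139303 = -45169263048 - 68437/139303 = -6292213850443981/139303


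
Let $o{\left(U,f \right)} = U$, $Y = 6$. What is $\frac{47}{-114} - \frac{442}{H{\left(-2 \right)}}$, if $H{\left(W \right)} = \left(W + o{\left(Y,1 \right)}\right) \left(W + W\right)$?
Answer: $\frac{12409}{456} \approx 27.213$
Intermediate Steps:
$H{\left(W \right)} = 2 W \left(6 + W\right)$ ($H{\left(W \right)} = \left(W + 6\right) \left(W + W\right) = \left(6 + W\right) 2 W = 2 W \left(6 + W\right)$)
$\frac{47}{-114} - \frac{442}{H{\left(-2 \right)}} = \frac{47}{-114} - \frac{442}{2 \left(-2\right) \left(6 - 2\right)} = 47 \left(- \frac{1}{114}\right) - \frac{442}{2 \left(-2\right) 4} = - \frac{47}{114} - \frac{442}{-16} = - \frac{47}{114} - - \frac{221}{8} = - \frac{47}{114} + \frac{221}{8} = \frac{12409}{456}$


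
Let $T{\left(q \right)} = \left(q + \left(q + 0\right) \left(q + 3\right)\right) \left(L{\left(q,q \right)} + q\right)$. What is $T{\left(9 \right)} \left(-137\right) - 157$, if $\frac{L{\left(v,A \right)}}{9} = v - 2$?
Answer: $-1154245$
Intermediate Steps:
$L{\left(v,A \right)} = -18 + 9 v$ ($L{\left(v,A \right)} = 9 \left(v - 2\right) = 9 \left(-2 + v\right) = -18 + 9 v$)
$T{\left(q \right)} = \left(-18 + 10 q\right) \left(q + q \left(3 + q\right)\right)$ ($T{\left(q \right)} = \left(q + \left(q + 0\right) \left(q + 3\right)\right) \left(\left(-18 + 9 q\right) + q\right) = \left(q + q \left(3 + q\right)\right) \left(-18 + 10 q\right) = \left(-18 + 10 q\right) \left(q + q \left(3 + q\right)\right)$)
$T{\left(9 \right)} \left(-137\right) - 157 = 2 \cdot 9 \left(-36 + 5 \cdot 9^{2} + 11 \cdot 9\right) \left(-137\right) - 157 = 2 \cdot 9 \left(-36 + 5 \cdot 81 + 99\right) \left(-137\right) - 157 = 2 \cdot 9 \left(-36 + 405 + 99\right) \left(-137\right) - 157 = 2 \cdot 9 \cdot 468 \left(-137\right) - 157 = 8424 \left(-137\right) - 157 = -1154088 - 157 = -1154245$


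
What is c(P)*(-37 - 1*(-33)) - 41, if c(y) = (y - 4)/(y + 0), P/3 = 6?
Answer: -397/9 ≈ -44.111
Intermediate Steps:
P = 18 (P = 3*6 = 18)
c(y) = (-4 + y)/y
c(P)*(-37 - 1*(-33)) - 41 = ((-4 + 18)/18)*(-37 - 1*(-33)) - 41 = ((1/18)*14)*(-37 + 33) - 41 = (7/9)*(-4) - 41 = -28/9 - 41 = -397/9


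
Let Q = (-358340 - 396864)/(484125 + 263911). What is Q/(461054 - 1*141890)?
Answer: -188801/59686540476 ≈ -3.1632e-6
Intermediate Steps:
Q = -188801/187009 (Q = -755204/748036 = -755204*1/748036 = -188801/187009 ≈ -1.0096)
Q/(461054 - 1*141890) = -188801/(187009*(461054 - 1*141890)) = -188801/(187009*(461054 - 141890)) = -188801/187009/319164 = -188801/187009*1/319164 = -188801/59686540476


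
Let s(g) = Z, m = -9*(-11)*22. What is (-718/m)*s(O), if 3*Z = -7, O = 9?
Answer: 2513/3267 ≈ 0.76921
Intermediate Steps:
m = 2178 (m = 99*22 = 2178)
Z = -7/3 (Z = (⅓)*(-7) = -7/3 ≈ -2.3333)
s(g) = -7/3
(-718/m)*s(O) = -718/2178*(-7/3) = -718*1/2178*(-7/3) = -359/1089*(-7/3) = 2513/3267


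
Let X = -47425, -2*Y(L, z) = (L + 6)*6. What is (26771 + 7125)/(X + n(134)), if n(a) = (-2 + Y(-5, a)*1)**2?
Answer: -4237/5925 ≈ -0.71511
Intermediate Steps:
Y(L, z) = -18 - 3*L (Y(L, z) = -(L + 6)*6/2 = -(6 + L)*6/2 = -(36 + 6*L)/2 = -18 - 3*L)
n(a) = 25 (n(a) = (-2 + (-18 - 3*(-5))*1)**2 = (-2 + (-18 + 15)*1)**2 = (-2 - 3*1)**2 = (-2 - 3)**2 = (-5)**2 = 25)
(26771 + 7125)/(X + n(134)) = (26771 + 7125)/(-47425 + 25) = 33896/(-47400) = 33896*(-1/47400) = -4237/5925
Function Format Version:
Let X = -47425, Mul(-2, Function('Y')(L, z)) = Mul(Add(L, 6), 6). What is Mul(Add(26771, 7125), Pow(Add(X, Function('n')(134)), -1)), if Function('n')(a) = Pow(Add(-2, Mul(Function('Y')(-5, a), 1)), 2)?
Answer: Rational(-4237, 5925) ≈ -0.71511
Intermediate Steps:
Function('Y')(L, z) = Add(-18, Mul(-3, L)) (Function('Y')(L, z) = Mul(Rational(-1, 2), Mul(Add(L, 6), 6)) = Mul(Rational(-1, 2), Mul(Add(6, L), 6)) = Mul(Rational(-1, 2), Add(36, Mul(6, L))) = Add(-18, Mul(-3, L)))
Function('n')(a) = 25 (Function('n')(a) = Pow(Add(-2, Mul(Add(-18, Mul(-3, -5)), 1)), 2) = Pow(Add(-2, Mul(Add(-18, 15), 1)), 2) = Pow(Add(-2, Mul(-3, 1)), 2) = Pow(Add(-2, -3), 2) = Pow(-5, 2) = 25)
Mul(Add(26771, 7125), Pow(Add(X, Function('n')(134)), -1)) = Mul(Add(26771, 7125), Pow(Add(-47425, 25), -1)) = Mul(33896, Pow(-47400, -1)) = Mul(33896, Rational(-1, 47400)) = Rational(-4237, 5925)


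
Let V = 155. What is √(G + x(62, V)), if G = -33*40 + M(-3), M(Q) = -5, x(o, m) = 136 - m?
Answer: 8*I*√21 ≈ 36.661*I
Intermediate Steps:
G = -1325 (G = -33*40 - 5 = -1320 - 5 = -1325)
√(G + x(62, V)) = √(-1325 + (136 - 1*155)) = √(-1325 + (136 - 155)) = √(-1325 - 19) = √(-1344) = 8*I*√21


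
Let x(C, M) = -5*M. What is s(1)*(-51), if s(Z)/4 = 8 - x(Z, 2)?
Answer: -3672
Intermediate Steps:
s(Z) = 72 (s(Z) = 4*(8 - (-5)*2) = 4*(8 - 1*(-10)) = 4*(8 + 10) = 4*18 = 72)
s(1)*(-51) = 72*(-51) = -3672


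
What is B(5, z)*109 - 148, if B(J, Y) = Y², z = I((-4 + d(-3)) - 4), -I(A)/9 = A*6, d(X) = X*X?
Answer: 317696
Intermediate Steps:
d(X) = X²
I(A) = -54*A (I(A) = -9*A*6 = -54*A)
z = -54 (z = -54*((-4 + (-3)²) - 4) = -54*((-4 + 9) - 4) = -54*(5 - 4) = -54*1 = -54)
B(5, z)*109 - 148 = (-54)²*109 - 148 = 2916*109 - 148 = 317844 - 148 = 317696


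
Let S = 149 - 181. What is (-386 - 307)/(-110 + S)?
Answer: 693/142 ≈ 4.8803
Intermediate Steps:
S = -32
(-386 - 307)/(-110 + S) = (-386 - 307)/(-110 - 32) = -693/(-142) = -693*(-1/142) = 693/142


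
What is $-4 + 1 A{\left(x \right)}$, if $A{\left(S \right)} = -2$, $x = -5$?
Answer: $-6$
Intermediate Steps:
$-4 + 1 A{\left(x \right)} = -4 + 1 \left(-2\right) = -4 - 2 = -6$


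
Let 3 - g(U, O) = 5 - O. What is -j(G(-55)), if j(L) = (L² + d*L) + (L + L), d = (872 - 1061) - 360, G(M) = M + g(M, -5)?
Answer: -37758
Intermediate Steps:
g(U, O) = -2 + O (g(U, O) = 3 - (5 - O) = 3 + (-5 + O) = -2 + O)
G(M) = -7 + M (G(M) = M + (-2 - 5) = M - 7 = -7 + M)
d = -549 (d = -189 - 360 = -549)
j(L) = L² - 547*L (j(L) = (L² - 549*L) + (L + L) = (L² - 549*L) + 2*L = L² - 547*L)
-j(G(-55)) = -(-7 - 55)*(-547 + (-7 - 55)) = -(-62)*(-547 - 62) = -(-62)*(-609) = -1*37758 = -37758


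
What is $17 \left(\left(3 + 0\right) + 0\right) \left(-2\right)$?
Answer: $-102$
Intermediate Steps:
$17 \left(\left(3 + 0\right) + 0\right) \left(-2\right) = 17 \left(3 + 0\right) \left(-2\right) = 17 \cdot 3 \left(-2\right) = 51 \left(-2\right) = -102$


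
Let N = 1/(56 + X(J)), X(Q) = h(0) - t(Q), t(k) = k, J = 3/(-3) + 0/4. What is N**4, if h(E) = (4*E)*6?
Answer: 1/10556001 ≈ 9.4733e-8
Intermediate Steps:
h(E) = 24*E
J = -1 (J = 3*(-1/3) + 0*(1/4) = -1 + 0 = -1)
X(Q) = -Q (X(Q) = 24*0 - Q = 0 - Q = -Q)
N = 1/57 (N = 1/(56 - 1*(-1)) = 1/(56 + 1) = 1/57 ≈ 0.017544)
N**4 = (1/57)**4 = 1/10556001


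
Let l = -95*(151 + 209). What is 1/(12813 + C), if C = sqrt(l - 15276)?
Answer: 4271/54740815 - 2*I*sqrt(12369)/164222445 ≈ 7.8022e-5 - 1.3545e-6*I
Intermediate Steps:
l = -34200 (l = -95*360 = -34200)
C = 2*I*sqrt(12369) (C = sqrt(-34200 - 15276) = sqrt(-49476) = 2*I*sqrt(12369) ≈ 222.43*I)
1/(12813 + C) = 1/(12813 + 2*I*sqrt(12369))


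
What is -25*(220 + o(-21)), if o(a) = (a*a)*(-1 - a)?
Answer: -226000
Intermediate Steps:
o(a) = a**2*(-1 - a)
-25*(220 + o(-21)) = -25*(220 + (-21)**2*(-1 - 1*(-21))) = -25*(220 + 441*(-1 + 21)) = -25*(220 + 441*20) = -25*(220 + 8820) = -25*9040 = -226000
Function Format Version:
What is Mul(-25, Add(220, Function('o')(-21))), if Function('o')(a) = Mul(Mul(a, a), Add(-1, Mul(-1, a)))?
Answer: -226000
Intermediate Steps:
Function('o')(a) = Mul(Pow(a, 2), Add(-1, Mul(-1, a)))
Mul(-25, Add(220, Function('o')(-21))) = Mul(-25, Add(220, Mul(Pow(-21, 2), Add(-1, Mul(-1, -21))))) = Mul(-25, Add(220, Mul(441, Add(-1, 21)))) = Mul(-25, Add(220, Mul(441, 20))) = Mul(-25, Add(220, 8820)) = Mul(-25, 9040) = -226000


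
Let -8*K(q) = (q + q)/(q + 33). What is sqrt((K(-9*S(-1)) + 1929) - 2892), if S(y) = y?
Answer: I*sqrt(755034)/28 ≈ 31.033*I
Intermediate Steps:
K(q) = -q/(4*(33 + q)) (K(q) = -(q + q)/(8*(q + 33)) = -2*q/(8*(33 + q)) = -q/(4*(33 + q)))
sqrt((K(-9*S(-1)) + 1929) - 2892) = sqrt((-(-9*(-1))/(132 + 4*(-9*(-1))) + 1929) - 2892) = sqrt((-1*9/(132 + 4*9) + 1929) - 2892) = sqrt((-1*9/(132 + 36) + 1929) - 2892) = sqrt((-1*9/168 + 1929) - 2892) = sqrt((-1*9*1/168 + 1929) - 2892) = sqrt((-3/56 + 1929) - 2892) = sqrt(108021/56 - 2892) = sqrt(-53931/56) = I*sqrt(755034)/28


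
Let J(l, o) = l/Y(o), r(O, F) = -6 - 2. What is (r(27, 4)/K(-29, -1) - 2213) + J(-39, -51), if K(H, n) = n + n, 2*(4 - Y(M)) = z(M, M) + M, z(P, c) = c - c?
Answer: -130409/59 ≈ -2210.3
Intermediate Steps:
z(P, c) = 0
Y(M) = 4 - M/2 (Y(M) = 4 - (0 + M)/2 = 4 - M/2)
K(H, n) = 2*n
r(O, F) = -8
J(l, o) = l/(4 - o/2)
(r(27, 4)/K(-29, -1) - 2213) + J(-39, -51) = (-8/(2*(-1)) - 2213) - 2*(-39)/(-8 - 51) = (-8/(-2) - 2213) - 2*(-39)/(-59) = (-8*(-½) - 2213) - 2*(-39)*(-1/59) = (4 - 2213) - 78/59 = -2209 - 78/59 = -130409/59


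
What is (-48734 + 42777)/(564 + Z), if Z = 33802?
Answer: -5957/34366 ≈ -0.17334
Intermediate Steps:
(-48734 + 42777)/(564 + Z) = (-48734 + 42777)/(564 + 33802) = -5957/34366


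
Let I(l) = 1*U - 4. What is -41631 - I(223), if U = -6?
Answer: -41621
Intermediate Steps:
I(l) = -10 (I(l) = 1*(-6) - 4 = -6 - 4 = -10)
-41631 - I(223) = -41631 - 1*(-10) = -41631 + 10 = -41621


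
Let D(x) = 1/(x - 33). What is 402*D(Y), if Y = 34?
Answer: 402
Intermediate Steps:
D(x) = 1/(-33 + x)
402*D(Y) = 402/(-33 + 34) = 402/1 = 402*1 = 402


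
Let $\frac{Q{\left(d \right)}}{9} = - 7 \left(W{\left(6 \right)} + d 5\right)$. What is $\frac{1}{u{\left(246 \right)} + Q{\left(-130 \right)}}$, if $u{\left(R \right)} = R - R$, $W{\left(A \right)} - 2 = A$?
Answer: $\frac{1}{40446} \approx 2.4724 \cdot 10^{-5}$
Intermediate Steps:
$W{\left(A \right)} = 2 + A$
$Q{\left(d \right)} = -504 - 315 d$ ($Q{\left(d \right)} = 9 \left(- 7 \left(\left(2 + 6\right) + d 5\right)\right) = 9 \left(- 7 \left(8 + 5 d\right)\right) = 9 \left(-56 - 35 d\right) = -504 - 315 d$)
$u{\left(R \right)} = 0$
$\frac{1}{u{\left(246 \right)} + Q{\left(-130 \right)}} = \frac{1}{0 - -40446} = \frac{1}{0 + \left(-504 + 40950\right)} = \frac{1}{0 + 40446} = \frac{1}{40446}$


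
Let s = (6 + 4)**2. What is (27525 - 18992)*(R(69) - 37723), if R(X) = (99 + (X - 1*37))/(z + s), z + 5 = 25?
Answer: -38625725257/120 ≈ -3.2188e+8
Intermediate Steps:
z = 20 (z = -5 + 25 = 20)
s = 100 (s = 10**2 = 100)
R(X) = 31/60 + X/120 (R(X) = (99 + (X - 1*37))/(20 + 100) = (99 + (X - 37))/120 = (99 + (-37 + X))*(1/120) = (62 + X)*(1/120) = 31/60 + X/120)
(27525 - 18992)*(R(69) - 37723) = (27525 - 18992)*((31/60 + (1/120)*69) - 37723) = 8533*((31/60 + 23/40) - 37723) = 8533*(131/120 - 37723) = 8533*(-4526629/120) = -38625725257/120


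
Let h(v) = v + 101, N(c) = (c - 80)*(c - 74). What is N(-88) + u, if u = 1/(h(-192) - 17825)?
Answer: 487601855/17916 ≈ 27216.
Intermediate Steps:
N(c) = (-80 + c)*(-74 + c)
h(v) = 101 + v
u = -1/17916 (u = 1/((101 - 192) - 17825) = 1/(-91 - 17825) = 1/(-17916) = -1/17916 ≈ -5.5816e-5)
N(-88) + u = (5920 + (-88)² - 154*(-88)) - 1/17916 = (5920 + 7744 + 13552) - 1/17916 = 27216 - 1/17916 = 487601855/17916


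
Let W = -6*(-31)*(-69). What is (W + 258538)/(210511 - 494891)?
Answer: -61426/71095 ≈ -0.86400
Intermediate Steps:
W = -12834 (W = 186*(-69) = -12834)
(W + 258538)/(210511 - 494891) = (-12834 + 258538)/(210511 - 494891) = 245704/(-284380) = 245704*(-1/284380) = -61426/71095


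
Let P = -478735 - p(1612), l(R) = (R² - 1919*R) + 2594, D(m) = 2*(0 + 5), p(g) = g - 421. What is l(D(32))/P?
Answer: 8248/239963 ≈ 0.034372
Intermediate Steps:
p(g) = -421 + g
D(m) = 10 (D(m) = 2*5 = 10)
l(R) = 2594 + R² - 1919*R
P = -479926 (P = -478735 - (-421 + 1612) = -478735 - 1*1191 = -478735 - 1191 = -479926)
l(D(32))/P = (2594 + 10² - 1919*10)/(-479926) = (2594 + 100 - 19190)*(-1/479926) = -16496*(-1/479926) = 8248/239963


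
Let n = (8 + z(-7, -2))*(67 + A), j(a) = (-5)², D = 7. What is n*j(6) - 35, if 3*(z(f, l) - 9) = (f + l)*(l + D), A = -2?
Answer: 3215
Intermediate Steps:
z(f, l) = 9 + (7 + l)*(f + l)/3 (z(f, l) = 9 + ((f + l)*(l + 7))/3 = 9 + ((f + l)*(7 + l))/3 = 9 + ((7 + l)*(f + l))/3 = 9 + (7 + l)*(f + l)/3)
j(a) = 25
n = 130 (n = (8 + (9 + (⅓)*(-2)² + (7/3)*(-7) + (7/3)*(-2) + (⅓)*(-7)*(-2)))*(67 - 2) = (8 + (9 + (⅓)*4 - 49/3 - 14/3 + 14/3))*65 = (8 + (9 + 4/3 - 49/3 - 14/3 + 14/3))*65 = (8 - 6)*65 = 2*65 = 130)
n*j(6) - 35 = 130*25 - 35 = 3250 - 35 = 3215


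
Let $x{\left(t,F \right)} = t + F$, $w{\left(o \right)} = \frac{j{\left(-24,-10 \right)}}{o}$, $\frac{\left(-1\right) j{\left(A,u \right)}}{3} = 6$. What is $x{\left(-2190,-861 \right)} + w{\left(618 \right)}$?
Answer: $- \frac{314256}{103} \approx -3051.0$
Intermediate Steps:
$j{\left(A,u \right)} = -18$ ($j{\left(A,u \right)} = \left(-3\right) 6 = -18$)
$w{\left(o \right)} = - \frac{18}{o}$
$x{\left(t,F \right)} = F + t$
$x{\left(-2190,-861 \right)} + w{\left(618 \right)} = \left(-861 - 2190\right) - \frac{18}{618} = -3051 - \frac{3}{103} = - \frac{314256}{103}$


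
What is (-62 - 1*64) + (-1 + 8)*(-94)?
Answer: -784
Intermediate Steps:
(-62 - 1*64) + (-1 + 8)*(-94) = (-62 - 64) + 7*(-94) = -126 - 658 = -784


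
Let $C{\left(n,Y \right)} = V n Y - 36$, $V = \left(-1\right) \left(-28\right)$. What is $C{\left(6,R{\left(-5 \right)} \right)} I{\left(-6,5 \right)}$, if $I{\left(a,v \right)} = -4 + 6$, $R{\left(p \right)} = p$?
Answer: $-1752$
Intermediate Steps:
$V = 28$
$I{\left(a,v \right)} = 2$
$C{\left(n,Y \right)} = -36 + 28 Y n$ ($C{\left(n,Y \right)} = 28 n Y - 36 = 28 Y n - 36 = -36 + 28 Y n$)
$C{\left(6,R{\left(-5 \right)} \right)} I{\left(-6,5 \right)} = \left(-36 + 28 \left(-5\right) 6\right) 2 = \left(-36 - 840\right) 2 = \left(-876\right) 2 = -1752$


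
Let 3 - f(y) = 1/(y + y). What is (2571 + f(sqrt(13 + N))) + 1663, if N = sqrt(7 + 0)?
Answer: 4237 - 1/(2*sqrt(13 + sqrt(7))) ≈ 4236.9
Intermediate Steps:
N = sqrt(7) ≈ 2.6458
f(y) = 3 - 1/(2*y) (f(y) = 3 - 1/(y + y) = 3 - 1/(2*y))
(2571 + f(sqrt(13 + N))) + 1663 = (2571 + (3 - 1/(2*sqrt(13 + sqrt(7))))) + 1663 = (2574 - 1/(2*sqrt(13 + sqrt(7)))) + 1663 = 4237 - 1/(2*sqrt(13 + sqrt(7)))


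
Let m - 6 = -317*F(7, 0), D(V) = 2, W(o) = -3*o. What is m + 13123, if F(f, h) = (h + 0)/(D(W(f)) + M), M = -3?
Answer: 13129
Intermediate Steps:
F(f, h) = -h (F(f, h) = (h + 0)/(2 - 3) = h/(-1) = h*(-1) = -h)
m = 6 (m = 6 - (-317)*0 = 6 - 317*0 = 6 + 0 = 6)
m + 13123 = 6 + 13123 = 13129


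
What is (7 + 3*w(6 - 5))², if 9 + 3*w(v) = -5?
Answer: 49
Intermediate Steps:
w(v) = -14/3 (w(v) = -3 + (⅓)*(-5) = -3 - 5/3 = -14/3)
(7 + 3*w(6 - 5))² = (7 + 3*(-14/3))² = (7 - 14)² = (-7)² = 49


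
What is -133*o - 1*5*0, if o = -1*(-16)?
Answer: -2128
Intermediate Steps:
o = 16
-133*o - 1*5*0 = -133*16 - 1*5*0 = -2128 - 5*0 = -2128 + 0 = -2128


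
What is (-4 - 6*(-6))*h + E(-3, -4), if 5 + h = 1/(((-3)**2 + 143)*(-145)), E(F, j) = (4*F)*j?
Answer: -308564/2755 ≈ -112.00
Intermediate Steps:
E(F, j) = 4*F*j
h = -110201/22040 (h = -5 + 1/(((-3)**2 + 143)*(-145)) = -5 - 1/145/(9 + 143) = -5 - 1/145/152 = -5 + (1/152)*(-1/145) = -5 - 1/22040 = -110201/22040 ≈ -5.0000)
(-4 - 6*(-6))*h + E(-3, -4) = (-4 - 6*(-6))*(-110201/22040) + 4*(-3)*(-4) = (-4 + 36)*(-110201/22040) + 48 = 32*(-110201/22040) + 48 = -440804/2755 + 48 = -308564/2755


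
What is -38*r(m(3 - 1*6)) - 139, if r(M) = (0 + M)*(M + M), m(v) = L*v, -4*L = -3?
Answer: -2095/4 ≈ -523.75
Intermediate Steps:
L = 3/4 (L = -1/4*(-3) = 3/4 ≈ 0.75000)
m(v) = 3*v/4
r(M) = 2*M**2 (r(M) = M*(2*M) = 2*M**2)
-38*r(m(3 - 1*6)) - 139 = -76*(3*(3 - 1*6)/4)**2 - 139 = -76*(3*(3 - 6)/4)**2 - 139 = -76*((3/4)*(-3))**2 - 139 = -76*(-9/4)**2 - 139 = -76*81/16 - 139 = -38*81/8 - 139 = -1539/4 - 139 = -2095/4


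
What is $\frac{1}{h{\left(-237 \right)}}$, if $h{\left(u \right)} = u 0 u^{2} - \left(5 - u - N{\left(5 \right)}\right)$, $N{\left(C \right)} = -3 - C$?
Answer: $- \frac{1}{250} \approx -0.004$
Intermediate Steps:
$h{\left(u \right)} = -13 + u$ ($h{\left(u \right)} = u 0 u^{2} + \left(\left(\left(-3 - 5\right) + u\right) - 5\right) = u 0 + \left(\left(\left(-3 - 5\right) + u\right) - 5\right) = 0 + \left(\left(-8 + u\right) - 5\right) = 0 + \left(-13 + u\right) = -13 + u$)
$\frac{1}{h{\left(-237 \right)}} = \frac{1}{-13 - 237} = \frac{1}{-250} = - \frac{1}{250}$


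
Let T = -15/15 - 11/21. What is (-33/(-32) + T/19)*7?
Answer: 12143/1824 ≈ 6.6573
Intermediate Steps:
T = -32/21 (T = -15*1/15 - 11*1/21 = -1 - 11/21 = -32/21 ≈ -1.5238)
(-33/(-32) + T/19)*7 = (-33/(-32) - 32/21/19)*7 = (-33*(-1/32) - 32/21*1/19)*7 = (33/32 - 32/399)*7 = (12143/12768)*7 = 12143/1824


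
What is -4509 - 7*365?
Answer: -7064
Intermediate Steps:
-4509 - 7*365 = -4509 - 2555 = -7064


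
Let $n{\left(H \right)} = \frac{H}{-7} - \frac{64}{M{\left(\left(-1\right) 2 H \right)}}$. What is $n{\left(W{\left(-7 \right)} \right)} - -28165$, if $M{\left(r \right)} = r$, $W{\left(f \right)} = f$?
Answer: $\frac{197130}{7} \approx 28161.0$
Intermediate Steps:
$n{\left(H \right)} = \frac{32}{H} - \frac{H}{7}$ ($n{\left(H \right)} = \frac{H}{-7} - \frac{64}{\left(-1\right) 2 H} = H \left(- \frac{1}{7}\right) - \frac{64}{\left(-2\right) H} = - \frac{H}{7} - 64 \left(- \frac{1}{2 H}\right) = - \frac{H}{7} + \frac{32}{H} = \frac{32}{H} - \frac{H}{7}$)
$n{\left(W{\left(-7 \right)} \right)} - -28165 = \left(\frac{32}{-7} - -1\right) - -28165 = \left(32 \left(- \frac{1}{7}\right) + 1\right) + 28165 = \left(- \frac{32}{7} + 1\right) + 28165 = - \frac{25}{7} + 28165 = \frac{197130}{7}$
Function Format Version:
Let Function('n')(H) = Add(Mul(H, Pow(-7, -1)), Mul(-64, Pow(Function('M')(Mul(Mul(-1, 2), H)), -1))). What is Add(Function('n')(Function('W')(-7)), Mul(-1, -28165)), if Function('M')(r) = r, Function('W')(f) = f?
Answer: Rational(197130, 7) ≈ 28161.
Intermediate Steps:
Function('n')(H) = Add(Mul(32, Pow(H, -1)), Mul(Rational(-1, 7), H)) (Function('n')(H) = Add(Mul(H, Pow(-7, -1)), Mul(-64, Pow(Mul(Mul(-1, 2), H), -1))) = Add(Mul(H, Rational(-1, 7)), Mul(-64, Pow(Mul(-2, H), -1))) = Add(Mul(Rational(-1, 7), H), Mul(-64, Mul(Rational(-1, 2), Pow(H, -1)))) = Add(Mul(Rational(-1, 7), H), Mul(32, Pow(H, -1))) = Add(Mul(32, Pow(H, -1)), Mul(Rational(-1, 7), H)))
Add(Function('n')(Function('W')(-7)), Mul(-1, -28165)) = Add(Add(Mul(32, Pow(-7, -1)), Mul(Rational(-1, 7), -7)), Mul(-1, -28165)) = Add(Add(Mul(32, Rational(-1, 7)), 1), 28165) = Add(Add(Rational(-32, 7), 1), 28165) = Add(Rational(-25, 7), 28165) = Rational(197130, 7)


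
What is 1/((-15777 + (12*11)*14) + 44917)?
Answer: 1/30988 ≈ 3.2271e-5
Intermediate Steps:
1/((-15777 + (12*11)*14) + 44917) = 1/((-15777 + 132*14) + 44917) = 1/((-15777 + 1848) + 44917) = 1/(-13929 + 44917) = 1/30988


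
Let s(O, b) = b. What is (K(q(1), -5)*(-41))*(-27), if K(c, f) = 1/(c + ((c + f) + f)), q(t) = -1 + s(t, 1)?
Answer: -1107/10 ≈ -110.70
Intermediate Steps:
q(t) = 0 (q(t) = -1 + 1 = 0)
K(c, f) = 1/(2*c + 2*f) (K(c, f) = 1/(c + (c + 2*f)) = 1/(2*c + 2*f))
(K(q(1), -5)*(-41))*(-27) = ((1/(2*(0 - 5)))*(-41))*(-27) = (((½)/(-5))*(-41))*(-27) = (((½)*(-⅕))*(-41))*(-27) = -⅒*(-41)*(-27) = (41/10)*(-27) = -1107/10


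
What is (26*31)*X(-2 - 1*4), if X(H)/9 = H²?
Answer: 261144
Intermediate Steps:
X(H) = 9*H²
(26*31)*X(-2 - 1*4) = (26*31)*(9*(-2 - 1*4)²) = 806*(9*(-2 - 4)²) = 806*(9*(-6)²) = 806*(9*36) = 806*324 = 261144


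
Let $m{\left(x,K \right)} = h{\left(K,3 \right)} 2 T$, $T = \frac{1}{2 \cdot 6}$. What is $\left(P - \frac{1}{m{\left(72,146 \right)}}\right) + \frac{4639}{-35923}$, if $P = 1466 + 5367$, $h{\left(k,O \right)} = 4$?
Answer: $\frac{490806671}{71846} \approx 6831.4$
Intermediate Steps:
$T = \frac{1}{12} \approx 0.083333$
$m{\left(x,K \right)} = \frac{2}{3}$ ($m{\left(x,K \right)} = 4 \cdot 2 \cdot \frac{1}{12} = 8 \cdot \frac{1}{12} = \frac{2}{3}$)
$P = 6833$
$\left(P - \frac{1}{m{\left(72,146 \right)}}\right) + \frac{4639}{-35923} = \left(6833 - \frac{1}{\frac{2}{3}}\right) + \frac{4639}{-35923} = \left(6833 - \frac{3}{2}\right) + 4639 \left(- \frac{1}{35923}\right) = \left(6833 - \frac{3}{2}\right) - \frac{4639}{35923} = \frac{13663}{2} - \frac{4639}{35923} = \frac{490806671}{71846}$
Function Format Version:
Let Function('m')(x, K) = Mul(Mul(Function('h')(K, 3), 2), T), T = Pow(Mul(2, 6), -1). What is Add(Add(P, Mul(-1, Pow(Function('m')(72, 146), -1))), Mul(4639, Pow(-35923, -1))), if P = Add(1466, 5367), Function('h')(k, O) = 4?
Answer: Rational(490806671, 71846) ≈ 6831.4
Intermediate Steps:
T = Rational(1, 12) (T = Pow(12, -1) = Rational(1, 12) ≈ 0.083333)
Function('m')(x, K) = Rational(2, 3) (Function('m')(x, K) = Mul(Mul(4, 2), Rational(1, 12)) = Mul(8, Rational(1, 12)) = Rational(2, 3))
P = 6833
Add(Add(P, Mul(-1, Pow(Function('m')(72, 146), -1))), Mul(4639, Pow(-35923, -1))) = Add(Add(6833, Mul(-1, Pow(Rational(2, 3), -1))), Mul(4639, Pow(-35923, -1))) = Add(Add(6833, Mul(-1, Rational(3, 2))), Mul(4639, Rational(-1, 35923))) = Add(Add(6833, Rational(-3, 2)), Rational(-4639, 35923)) = Add(Rational(13663, 2), Rational(-4639, 35923)) = Rational(490806671, 71846)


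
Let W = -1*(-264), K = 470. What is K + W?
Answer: 734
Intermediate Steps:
W = 264
K + W = 470 + 264 = 734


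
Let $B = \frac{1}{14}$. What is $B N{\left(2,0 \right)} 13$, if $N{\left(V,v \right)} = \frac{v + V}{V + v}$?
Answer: $\frac{13}{14} \approx 0.92857$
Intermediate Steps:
$B = \frac{1}{14} \approx 0.071429$
$N{\left(V,v \right)} = 1$ ($N{\left(V,v \right)} = \frac{V + v}{V + v} = 1$)
$B N{\left(2,0 \right)} 13 = \frac{1}{14} \cdot 1 \cdot 13 = \frac{1}{14} \cdot 13 = \frac{13}{14}$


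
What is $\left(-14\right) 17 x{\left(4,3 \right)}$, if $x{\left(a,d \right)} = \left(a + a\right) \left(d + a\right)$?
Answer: $-13328$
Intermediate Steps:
$x{\left(a,d \right)} = 2 a \left(a + d\right)$
$\left(-14\right) 17 x{\left(4,3 \right)} = \left(-14\right) 17 \cdot 2 \cdot 4 \left(4 + 3\right) = - 238 \cdot 2 \cdot 4 \cdot 7 = \left(-238\right) 56 = -13328$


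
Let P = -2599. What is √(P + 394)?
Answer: 21*I*√5 ≈ 46.957*I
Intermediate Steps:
√(P + 394) = √(-2599 + 394) = √(-2205) = 21*I*√5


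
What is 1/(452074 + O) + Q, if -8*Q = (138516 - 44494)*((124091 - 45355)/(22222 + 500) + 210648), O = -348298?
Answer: -46331559615768481/18714272 ≈ -2.4757e+9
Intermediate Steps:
Q = -4018116294152/1623 (Q = -(138516 - 44494)*((124091 - 45355)/(22222 + 500) + 210648)/8 = -47011*(78736/22722 + 210648)/4 = -47011*(78736*(1/22722) + 210648)/4 = -47011*(5624/1623 + 210648)/4 = -47011*341887328/(4*1623) = -⅛*32144930353216/1623 = -4018116294152/1623 ≈ -2.4757e+9)
1/(452074 + O) + Q = 1/(452074 - 348298) - 4018116294152/1623 = 1/103776 - 4018116294152/1623 = -46331559615768481/18714272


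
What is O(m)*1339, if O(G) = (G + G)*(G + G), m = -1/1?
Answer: 5356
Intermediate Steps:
m = -1 (m = -1*1 = -1)
O(G) = 4*G² (O(G) = (2*G)*(2*G) = 4*G²)
O(m)*1339 = (4*(-1)²)*1339 = (4*1)*1339 = 4*1339 = 5356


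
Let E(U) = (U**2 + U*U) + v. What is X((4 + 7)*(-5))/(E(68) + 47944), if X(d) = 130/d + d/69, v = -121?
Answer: -2399/43316889 ≈ -5.5383e-5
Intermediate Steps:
E(U) = -121 + 2*U**2 (E(U) = (U**2 + U*U) - 121 = (U**2 + U**2) - 121 = 2*U**2 - 121 = -121 + 2*U**2)
X(d) = 130/d + d/69 (X(d) = 130/d + d*(1/69) = 130/d + d/69)
X((4 + 7)*(-5))/(E(68) + 47944) = (130/(((4 + 7)*(-5))) + ((4 + 7)*(-5))/69)/((-121 + 2*68**2) + 47944) = (130/((11*(-5))) + (11*(-5))/69)/((-121 + 2*4624) + 47944) = (130/(-55) + (1/69)*(-55))/((-121 + 9248) + 47944) = (130*(-1/55) - 55/69)/(9127 + 47944) = (-26/11 - 55/69)/57071 = -2399/759*1/57071 = -2399/43316889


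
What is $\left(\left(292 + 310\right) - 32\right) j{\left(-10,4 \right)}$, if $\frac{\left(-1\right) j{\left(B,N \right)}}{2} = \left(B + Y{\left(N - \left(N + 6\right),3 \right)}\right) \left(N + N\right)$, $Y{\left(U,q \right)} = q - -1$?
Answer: $54720$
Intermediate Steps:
$Y{\left(U,q \right)} = 1 + q$ ($Y{\left(U,q \right)} = q + 1 = 1 + q$)
$j{\left(B,N \right)} = - 4 N \left(4 + B\right)$ ($j{\left(B,N \right)} = - 2 \left(B + \left(1 + 3\right)\right) \left(N + N\right) = - 2 \left(B + 4\right) 2 N = - 2 \left(4 + B\right) 2 N = - 2 \cdot 2 N \left(4 + B\right) = - 4 N \left(4 + B\right)$)
$\left(\left(292 + 310\right) - 32\right) j{\left(-10,4 \right)} = \left(\left(292 + 310\right) - 32\right) \left(\left(-4\right) 4 \left(4 - 10\right)\right) = \left(602 - 32\right) \left(\left(-4\right) 4 \left(-6\right)\right) = 570 \cdot 96 = 54720$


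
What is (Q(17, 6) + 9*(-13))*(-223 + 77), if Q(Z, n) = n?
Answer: 16206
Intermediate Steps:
(Q(17, 6) + 9*(-13))*(-223 + 77) = (6 + 9*(-13))*(-223 + 77) = (6 - 117)*(-146) = -111*(-146) = 16206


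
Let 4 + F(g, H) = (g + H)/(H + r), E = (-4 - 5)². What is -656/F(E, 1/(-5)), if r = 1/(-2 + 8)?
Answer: 164/607 ≈ 0.27018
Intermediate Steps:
r = ⅙ (r = 1/6 = ⅙ ≈ 0.16667)
E = 81 (E = (-9)² = 81)
F(g, H) = -4 + (H + g)/(⅙ + H) (F(g, H) = -4 + (g + H)/(H + ⅙) = -4 + (H + g)/(⅙ + H))
-656/F(E, 1/(-5)) = -656*(1 + 6/(-5))/(2*(-2 - 9/(-5) + 3*81)) = -656*(1 + 6*(-⅕))/(2*(-2 - 9*(-⅕) + 243)) = -656*(1 - 6/5)/(2*(-2 + 9/5 + 243)) = -656/(2*(1214/5)/(-⅕)) = -656/(2*(-5)*(1214/5)) = -656/(-2428) = -656*(-1/2428) = 164/607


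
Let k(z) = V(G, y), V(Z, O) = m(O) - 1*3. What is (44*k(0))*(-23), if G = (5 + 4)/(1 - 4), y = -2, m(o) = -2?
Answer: 5060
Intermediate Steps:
G = -3 (G = 9/(-3) = 9*(-⅓) = -3)
V(Z, O) = -5 (V(Z, O) = -2 - 1*3 = -2 - 3 = -5)
k(z) = -5
(44*k(0))*(-23) = (44*(-5))*(-23) = -220*(-23) = 5060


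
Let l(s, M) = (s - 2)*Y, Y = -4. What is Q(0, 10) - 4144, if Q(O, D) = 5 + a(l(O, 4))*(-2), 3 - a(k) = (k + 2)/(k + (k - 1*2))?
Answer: -29005/7 ≈ -4143.6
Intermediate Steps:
l(s, M) = 8 - 4*s (l(s, M) = (s - 2)*(-4) = (-2 + s)*(-4) = 8 - 4*s)
a(k) = 3 - (2 + k)/(-2 + 2*k) (a(k) = 3 - (k + 2)/(k + (k - 1*2)) = 3 - (2 + k)/(k + (k - 2)) = 3 - (2 + k)/(k + (-2 + k)) = 3 - (2 + k)/(-2 + 2*k))
Q(O, D) = 5 - (32 - 20*O)/(7 - 4*O) (Q(O, D) = 5 + ((-8 + 5*(8 - 4*O))/(2*(-1 + (8 - 4*O))))*(-2) = 5 + ((-8 + (40 - 20*O))/(2*(7 - 4*O)))*(-2) = 5 + ((32 - 20*O)/(2*(7 - 4*O)))*(-2) = 5 - (32 - 20*O)/(7 - 4*O))
Q(0, 10) - 4144 = -3/(-7 + 4*0) - 4144 = -3/(-7 + 0) - 4144 = -3/(-7) - 4144 = -3*(-⅐) - 4144 = 3/7 - 4144 = -29005/7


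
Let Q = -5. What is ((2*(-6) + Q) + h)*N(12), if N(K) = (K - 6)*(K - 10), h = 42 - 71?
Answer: -552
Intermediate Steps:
h = -29
N(K) = (-10 + K)*(-6 + K) (N(K) = (-6 + K)*(-10 + K) = (-10 + K)*(-6 + K))
((2*(-6) + Q) + h)*N(12) = ((2*(-6) - 5) - 29)*(60 + 12**2 - 16*12) = ((-12 - 5) - 29)*(60 + 144 - 192) = (-17 - 29)*12 = -46*12 = -552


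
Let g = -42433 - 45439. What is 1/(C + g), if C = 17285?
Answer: -1/70587 ≈ -1.4167e-5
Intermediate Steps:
g = -87872
1/(C + g) = 1/(17285 - 87872) = 1/(-70587) = -1/70587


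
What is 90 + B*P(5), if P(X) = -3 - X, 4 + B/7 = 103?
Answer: -5454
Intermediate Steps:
B = 693 (B = -28 + 7*103 = -28 + 721 = 693)
90 + B*P(5) = 90 + 693*(-3 - 1*5) = 90 + 693*(-3 - 5) = 90 + 693*(-8) = 90 - 5544 = -5454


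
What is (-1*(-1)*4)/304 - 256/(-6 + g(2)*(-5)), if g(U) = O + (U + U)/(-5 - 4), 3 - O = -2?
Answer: 175363/19684 ≈ 8.9089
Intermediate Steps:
O = 5 (O = 3 - 1*(-2) = 3 + 2 = 5)
g(U) = 5 - 2*U/9 (g(U) = 5 + (U + U)/(-5 - 4) = 5 + (2*U)/(-9) = 5 + (2*U)*(-⅑) = 5 - 2*U/9)
(-1*(-1)*4)/304 - 256/(-6 + g(2)*(-5)) = (-1*(-1)*4)/304 - 256/(-6 + (5 - 2/9*2)*(-5)) = (1*4)*(1/304) - 256/(-6 + (5 - 4/9)*(-5)) = 4*(1/304) - 256/(-6 + (41/9)*(-5)) = 1/76 - 256/(-6 - 205/9) = 1/76 - 256/(-259/9) = 1/76 - 256*(-9/259) = 1/76 + 2304/259 = 175363/19684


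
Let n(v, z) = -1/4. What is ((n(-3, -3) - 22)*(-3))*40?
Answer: 2670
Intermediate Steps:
n(v, z) = -¼ (n(v, z) = -1*¼ = -¼)
((n(-3, -3) - 22)*(-3))*40 = ((-¼ - 22)*(-3))*40 = -89/4*(-3)*40 = (267/4)*40 = 2670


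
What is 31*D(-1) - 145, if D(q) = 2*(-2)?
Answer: -269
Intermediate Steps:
D(q) = -4
31*D(-1) - 145 = 31*(-4) - 145 = -124 - 145 = -269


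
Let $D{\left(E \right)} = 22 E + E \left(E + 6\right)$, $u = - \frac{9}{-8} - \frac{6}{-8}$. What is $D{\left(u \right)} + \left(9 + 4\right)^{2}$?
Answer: $\frac{14401}{64} \approx 225.02$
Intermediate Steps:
$u = \frac{15}{8}$ ($u = \left(-9\right) \left(- \frac{1}{8}\right) - - \frac{3}{4} = \frac{9}{8} + \frac{3}{4} = \frac{15}{8} \approx 1.875$)
$D{\left(E \right)} = 22 E + E \left(6 + E\right)$
$D{\left(u \right)} + \left(9 + 4\right)^{2} = \frac{15 \left(28 + \frac{15}{8}\right)}{8} + \left(9 + 4\right)^{2} = \frac{15}{8} \cdot \frac{239}{8} + 13^{2} = \frac{3585}{64} + 169 = \frac{14401}{64}$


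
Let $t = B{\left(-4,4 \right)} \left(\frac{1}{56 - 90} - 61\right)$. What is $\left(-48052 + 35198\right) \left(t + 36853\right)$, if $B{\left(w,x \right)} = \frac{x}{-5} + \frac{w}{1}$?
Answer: $- \frac{8117056774}{17} \approx -4.7747 \cdot 10^{8}$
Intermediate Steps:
$B{\left(w,x \right)} = w - \frac{x}{5}$ ($B{\left(w,x \right)} = x \left(- \frac{1}{5}\right) + w 1 = - \frac{x}{5} + w = w - \frac{x}{5}$)
$t = \frac{4980}{17}$ ($t = \left(-4 - \frac{4}{5}\right) \left(\frac{1}{56 - 90} - 61\right) = \left(-4 - \frac{4}{5}\right) \left(\frac{1}{-34} - 61\right) = - \frac{24 \left(- \frac{1}{34} - 61\right)}{5} = \left(- \frac{24}{5}\right) \left(- \frac{2075}{34}\right) = \frac{4980}{17} \approx 292.94$)
$\left(-48052 + 35198\right) \left(t + 36853\right) = \left(-48052 + 35198\right) \left(\frac{4980}{17} + 36853\right) = \left(-12854\right) \frac{631481}{17} = - \frac{8117056774}{17}$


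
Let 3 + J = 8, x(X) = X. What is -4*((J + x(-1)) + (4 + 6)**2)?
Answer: -416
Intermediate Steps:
J = 5 (J = -3 + 8 = 5)
-4*((J + x(-1)) + (4 + 6)**2) = -4*((5 - 1) + (4 + 6)**2) = -4*(4 + 10**2) = -4*(4 + 100) = -4*104 = -416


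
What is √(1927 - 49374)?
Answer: I*√47447 ≈ 217.82*I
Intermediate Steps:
√(1927 - 49374) = √(-47447) = I*√47447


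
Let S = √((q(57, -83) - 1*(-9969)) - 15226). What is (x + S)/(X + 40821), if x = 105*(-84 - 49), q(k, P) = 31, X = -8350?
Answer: -735/1709 + I*√5226/32471 ≈ -0.43008 + 0.0022263*I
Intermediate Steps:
x = -13965 (x = 105*(-133) = -13965)
S = I*√5226 (S = √((31 - 1*(-9969)) - 15226) = √((31 + 9969) - 15226) = √(10000 - 15226) = √(-5226) = I*√5226 ≈ 72.291*I)
(x + S)/(X + 40821) = (-13965 + I*√5226)/(-8350 + 40821) = (-13965 + I*√5226)/32471 = (-13965 + I*√5226)*(1/32471) = -735/1709 + I*√5226/32471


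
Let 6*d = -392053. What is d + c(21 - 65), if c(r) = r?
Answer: -392317/6 ≈ -65386.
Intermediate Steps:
d = -392053/6 (d = (⅙)*(-392053) = -392053/6 ≈ -65342.)
d + c(21 - 65) = -392053/6 + (21 - 65) = -392053/6 - 44 = -392317/6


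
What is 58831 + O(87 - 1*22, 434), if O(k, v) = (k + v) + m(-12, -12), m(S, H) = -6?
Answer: 59324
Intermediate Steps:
O(k, v) = -6 + k + v (O(k, v) = (k + v) - 6 = -6 + k + v)
58831 + O(87 - 1*22, 434) = 58831 + (-6 + (87 - 1*22) + 434) = 58831 + (-6 + (87 - 22) + 434) = 58831 + (-6 + 65 + 434) = 58831 + 493 = 59324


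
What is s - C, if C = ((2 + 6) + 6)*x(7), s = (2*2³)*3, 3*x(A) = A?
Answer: 46/3 ≈ 15.333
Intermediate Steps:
x(A) = A/3
s = 48 (s = (2*8)*3 = 16*3 = 48)
C = 98/3 (C = ((2 + 6) + 6)*((⅓)*7) = (8 + 6)*(7/3) = 14*(7/3) = 98/3 ≈ 32.667)
s - C = 48 - 1*98/3 = 48 - 98/3 = 46/3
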